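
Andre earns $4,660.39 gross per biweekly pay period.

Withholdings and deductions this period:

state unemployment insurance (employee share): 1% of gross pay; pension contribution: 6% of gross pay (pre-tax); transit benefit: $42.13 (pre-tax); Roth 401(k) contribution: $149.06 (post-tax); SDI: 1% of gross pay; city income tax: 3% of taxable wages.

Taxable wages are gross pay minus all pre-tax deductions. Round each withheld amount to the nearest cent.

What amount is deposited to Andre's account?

$3,966.22

Transit benefit: $42.13
Pension contribution: $4,660.39 × 0.06 = $279.62
Pre-tax total = $42.13 + $279.62 = $321.75
Taxable wages = $4,660.39 − $321.75 = $4,338.64
City income tax: $4,338.64 × 0.03 = $130.16
State unemployment insurance (employee share): $4,660.39 × 0.01 = $46.60
SDI: $4,660.39 × 0.01 = $46.60
Roth 401(k) contribution: $149.06
Total deductions = $42.13 + $279.62 + $130.16 + $46.60 + $46.60 + $149.06 = $694.17
Net pay = $4,660.39 − $694.17 = $3,966.22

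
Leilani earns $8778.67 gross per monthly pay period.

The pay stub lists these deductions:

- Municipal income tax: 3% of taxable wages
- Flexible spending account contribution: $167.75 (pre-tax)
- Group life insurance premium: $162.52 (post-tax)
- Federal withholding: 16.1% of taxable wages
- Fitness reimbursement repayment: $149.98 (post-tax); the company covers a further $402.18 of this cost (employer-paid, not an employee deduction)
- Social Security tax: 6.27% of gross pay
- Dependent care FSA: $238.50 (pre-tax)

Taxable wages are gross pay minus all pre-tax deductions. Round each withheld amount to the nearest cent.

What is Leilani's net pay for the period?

Dependent care FSA: $238.50
Flexible spending account contribution: $167.75
Pre-tax total = $238.50 + $167.75 = $406.25
Taxable wages = $8778.67 − $406.25 = $8372.42
Municipal income tax: $8372.42 × 0.03 = $251.17
Federal withholding: $8372.42 × 0.161 = $1347.96
Social Security tax: $8778.67 × 0.0627 = $550.42
Group life insurance premium: $162.52
Fitness reimbursement repayment: $149.98
(Employer's $402.18 toward fitness reimbursement repayment is not withheld from the employee.)
Total deductions = $238.50 + $167.75 + $251.17 + $1347.96 + $550.42 + $162.52 + $149.98 = $2868.30
Net pay = $8778.67 − $2868.30 = $5910.37

$5910.37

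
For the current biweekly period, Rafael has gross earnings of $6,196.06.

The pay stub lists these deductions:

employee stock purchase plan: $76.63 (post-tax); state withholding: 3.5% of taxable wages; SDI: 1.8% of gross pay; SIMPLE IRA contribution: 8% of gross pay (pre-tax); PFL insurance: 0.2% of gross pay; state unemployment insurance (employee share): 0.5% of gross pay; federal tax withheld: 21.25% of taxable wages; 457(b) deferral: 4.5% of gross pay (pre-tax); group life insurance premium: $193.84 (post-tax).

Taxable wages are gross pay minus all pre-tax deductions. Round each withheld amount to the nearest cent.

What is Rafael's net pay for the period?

457(b) deferral: $6,196.06 × 0.045 = $278.82
SIMPLE IRA contribution: $6,196.06 × 0.08 = $495.68
Pre-tax total = $278.82 + $495.68 = $774.50
Taxable wages = $6,196.06 − $774.50 = $5,421.56
Federal tax withheld: $5,421.56 × 0.2125 = $1,152.08
State withholding: $5,421.56 × 0.035 = $189.75
State unemployment insurance (employee share): $6,196.06 × 0.005 = $30.98
PFL insurance: $6,196.06 × 0.002 = $12.39
SDI: $6,196.06 × 0.018 = $111.53
Group life insurance premium: $193.84
Employee stock purchase plan: $76.63
Total deductions = $278.82 + $495.68 + $1,152.08 + $189.75 + $30.98 + $12.39 + $111.53 + $193.84 + $76.63 = $2,541.70
Net pay = $6,196.06 − $2,541.70 = $3,654.36

$3,654.36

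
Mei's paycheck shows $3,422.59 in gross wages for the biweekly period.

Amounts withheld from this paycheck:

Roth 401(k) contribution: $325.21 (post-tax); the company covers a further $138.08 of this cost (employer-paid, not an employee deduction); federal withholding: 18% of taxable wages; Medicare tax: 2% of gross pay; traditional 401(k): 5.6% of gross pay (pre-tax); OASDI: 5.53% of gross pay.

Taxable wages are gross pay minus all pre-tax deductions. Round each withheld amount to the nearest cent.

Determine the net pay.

Traditional 401(k): $3,422.59 × 0.056 = $191.67
Taxable wages = $3,422.59 − $191.67 = $3,230.92
Federal withholding: $3,230.92 × 0.18 = $581.57
Medicare tax: $3,422.59 × 0.02 = $68.45
OASDI: $3,422.59 × 0.0553 = $189.27
Roth 401(k) contribution: $325.21
(Employer's $138.08 toward Roth 401(k) contribution is not withheld from the employee.)
Total deductions = $191.67 + $581.57 + $68.45 + $189.27 + $325.21 = $1,356.17
Net pay = $3,422.59 − $1,356.17 = $2,066.42

$2,066.42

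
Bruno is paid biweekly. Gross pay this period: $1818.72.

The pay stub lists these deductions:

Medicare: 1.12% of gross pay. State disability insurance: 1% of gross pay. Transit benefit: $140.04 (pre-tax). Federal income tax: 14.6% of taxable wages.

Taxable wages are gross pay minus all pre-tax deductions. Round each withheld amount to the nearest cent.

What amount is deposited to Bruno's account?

$1395.03

Transit benefit: $140.04
Taxable wages = $1818.72 − $140.04 = $1678.68
Federal income tax: $1678.68 × 0.146 = $245.09
State disability insurance: $1818.72 × 0.01 = $18.19
Medicare: $1818.72 × 0.0112 = $20.37
Total deductions = $140.04 + $245.09 + $18.19 + $20.37 = $423.69
Net pay = $1818.72 − $423.69 = $1395.03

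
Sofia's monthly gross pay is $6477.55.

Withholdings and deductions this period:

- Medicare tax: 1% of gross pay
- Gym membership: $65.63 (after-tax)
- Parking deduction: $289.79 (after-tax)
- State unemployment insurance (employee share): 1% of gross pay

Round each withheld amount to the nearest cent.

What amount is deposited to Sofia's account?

$5992.57

State unemployment insurance (employee share): $6477.55 × 0.01 = $64.78
Medicare tax: $6477.55 × 0.01 = $64.78
Gym membership: $65.63
Parking deduction: $289.79
Total deductions = $64.78 + $64.78 + $65.63 + $289.79 = $484.98
Net pay = $6477.55 − $484.98 = $5992.57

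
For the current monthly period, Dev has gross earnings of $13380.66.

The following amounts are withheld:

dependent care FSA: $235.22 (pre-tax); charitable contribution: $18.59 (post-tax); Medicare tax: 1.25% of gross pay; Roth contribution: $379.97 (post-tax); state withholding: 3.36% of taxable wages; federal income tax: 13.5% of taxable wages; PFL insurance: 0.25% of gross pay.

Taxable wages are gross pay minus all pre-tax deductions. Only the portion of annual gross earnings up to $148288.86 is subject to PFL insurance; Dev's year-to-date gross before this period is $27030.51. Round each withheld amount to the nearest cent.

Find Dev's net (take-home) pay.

$10329.85

Dependent care FSA: $235.22
Taxable wages = $13380.66 − $235.22 = $13145.44
State withholding: $13145.44 × 0.0336 = $441.69
Federal income tax: $13145.44 × 0.135 = $1774.63
Medicare tax: $13380.66 × 0.0125 = $167.26
PFL insurance: cap not yet reached, full $13380.66 is subject → $13380.66 × 0.0025 = $33.45
Charitable contribution: $18.59
Roth contribution: $379.97
Total deductions = $235.22 + $441.69 + $1774.63 + $167.26 + $33.45 + $18.59 + $379.97 = $3050.81
Net pay = $13380.66 − $3050.81 = $10329.85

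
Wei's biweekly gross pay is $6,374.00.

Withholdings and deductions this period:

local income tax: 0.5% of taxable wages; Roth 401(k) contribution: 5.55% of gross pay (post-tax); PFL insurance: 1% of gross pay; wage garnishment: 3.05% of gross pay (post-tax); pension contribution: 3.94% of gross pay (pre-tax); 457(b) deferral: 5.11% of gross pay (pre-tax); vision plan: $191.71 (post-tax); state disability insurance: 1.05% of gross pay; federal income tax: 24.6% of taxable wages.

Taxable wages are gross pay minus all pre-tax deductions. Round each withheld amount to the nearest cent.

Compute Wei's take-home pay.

457(b) deferral: $6,374.00 × 0.0511 = $325.71
Pension contribution: $6,374.00 × 0.0394 = $251.14
Pre-tax total = $325.71 + $251.14 = $576.85
Taxable wages = $6,374.00 − $576.85 = $5,797.15
Local income tax: $5,797.15 × 0.005 = $28.99
Federal income tax: $5,797.15 × 0.246 = $1,426.10
PFL insurance: $6,374.00 × 0.01 = $63.74
State disability insurance: $6,374.00 × 0.0105 = $66.93
Roth 401(k) contribution: $6,374.00 × 0.0555 = $353.76
Vision plan: $191.71
Wage garnishment: $6,374.00 × 0.0305 = $194.41
Total deductions = $325.71 + $251.14 + $28.99 + $1,426.10 + $63.74 + $66.93 + $353.76 + $191.71 + $194.41 = $2,902.49
Net pay = $6,374.00 − $2,902.49 = $3,471.51

$3,471.51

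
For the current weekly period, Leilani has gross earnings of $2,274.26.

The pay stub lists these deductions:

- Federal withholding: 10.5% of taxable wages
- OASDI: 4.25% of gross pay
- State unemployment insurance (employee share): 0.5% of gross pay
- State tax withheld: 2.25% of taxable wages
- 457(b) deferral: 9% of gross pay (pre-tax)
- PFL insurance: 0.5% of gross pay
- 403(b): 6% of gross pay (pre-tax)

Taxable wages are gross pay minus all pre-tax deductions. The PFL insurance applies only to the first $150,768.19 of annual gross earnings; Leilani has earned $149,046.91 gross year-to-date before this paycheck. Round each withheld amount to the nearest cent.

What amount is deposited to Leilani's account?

457(b) deferral: $2,274.26 × 0.09 = $204.68
403(b): $2,274.26 × 0.06 = $136.46
Pre-tax total = $204.68 + $136.46 = $341.14
Taxable wages = $2,274.26 − $341.14 = $1,933.12
Federal withholding: $1,933.12 × 0.105 = $202.98
State tax withheld: $1,933.12 × 0.0225 = $43.50
State unemployment insurance (employee share): $2,274.26 × 0.005 = $11.37
PFL insurance: only $150,768.19 − $149,046.91 = $1,721.28 of this check is subject → $1,721.28 × 0.005 = $8.61
OASDI: $2,274.26 × 0.0425 = $96.66
Total deductions = $204.68 + $136.46 + $202.98 + $43.50 + $11.37 + $8.61 + $96.66 = $704.26
Net pay = $2,274.26 − $704.26 = $1,570.00

$1,570.00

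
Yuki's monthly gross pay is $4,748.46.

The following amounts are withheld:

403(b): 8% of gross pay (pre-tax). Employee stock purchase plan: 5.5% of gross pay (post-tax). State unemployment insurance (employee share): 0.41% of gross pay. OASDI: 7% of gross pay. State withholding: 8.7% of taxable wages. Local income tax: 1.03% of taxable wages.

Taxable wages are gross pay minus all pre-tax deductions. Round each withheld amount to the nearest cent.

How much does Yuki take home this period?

403(b): $4,748.46 × 0.08 = $379.88
Taxable wages = $4,748.46 − $379.88 = $4,368.58
State withholding: $4,368.58 × 0.087 = $380.07
Local income tax: $4,368.58 × 0.0103 = $45.00
OASDI: $4,748.46 × 0.07 = $332.39
State unemployment insurance (employee share): $4,748.46 × 0.0041 = $19.47
Employee stock purchase plan: $4,748.46 × 0.055 = $261.17
Total deductions = $379.88 + $380.07 + $45.00 + $332.39 + $19.47 + $261.17 = $1,417.98
Net pay = $4,748.46 − $1,417.98 = $3,330.48

$3,330.48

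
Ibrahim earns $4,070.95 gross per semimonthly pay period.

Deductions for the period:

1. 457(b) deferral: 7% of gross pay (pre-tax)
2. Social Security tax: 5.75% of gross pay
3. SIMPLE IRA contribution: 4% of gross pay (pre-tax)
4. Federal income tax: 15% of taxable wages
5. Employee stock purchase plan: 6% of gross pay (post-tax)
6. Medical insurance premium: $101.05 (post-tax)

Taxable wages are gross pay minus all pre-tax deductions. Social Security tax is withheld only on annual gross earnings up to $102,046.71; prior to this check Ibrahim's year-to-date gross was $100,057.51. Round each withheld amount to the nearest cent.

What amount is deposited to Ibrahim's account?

457(b) deferral: $4,070.95 × 0.07 = $284.97
SIMPLE IRA contribution: $4,070.95 × 0.04 = $162.84
Pre-tax total = $284.97 + $162.84 = $447.81
Taxable wages = $4,070.95 − $447.81 = $3,623.14
Federal income tax: $3,623.14 × 0.15 = $543.47
Social Security tax: only $102,046.71 − $100,057.51 = $1,989.20 of this check is subject → $1,989.20 × 0.0575 = $114.38
Employee stock purchase plan: $4,070.95 × 0.06 = $244.26
Medical insurance premium: $101.05
Total deductions = $284.97 + $162.84 + $543.47 + $114.38 + $244.26 + $101.05 = $1,450.97
Net pay = $4,070.95 − $1,450.97 = $2,619.98

$2,619.98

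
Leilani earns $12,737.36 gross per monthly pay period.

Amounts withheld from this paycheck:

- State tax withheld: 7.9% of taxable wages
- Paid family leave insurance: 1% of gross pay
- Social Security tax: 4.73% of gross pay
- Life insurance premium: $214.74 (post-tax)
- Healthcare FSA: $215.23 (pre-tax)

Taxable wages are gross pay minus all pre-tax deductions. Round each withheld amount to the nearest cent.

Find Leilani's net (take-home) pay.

Healthcare FSA: $215.23
Taxable wages = $12,737.36 − $215.23 = $12,522.13
State tax withheld: $12,522.13 × 0.079 = $989.25
Paid family leave insurance: $12,737.36 × 0.01 = $127.37
Social Security tax: $12,737.36 × 0.0473 = $602.48
Life insurance premium: $214.74
Total deductions = $215.23 + $989.25 + $127.37 + $602.48 + $214.74 = $2,149.07
Net pay = $12,737.36 − $2,149.07 = $10,588.29

$10,588.29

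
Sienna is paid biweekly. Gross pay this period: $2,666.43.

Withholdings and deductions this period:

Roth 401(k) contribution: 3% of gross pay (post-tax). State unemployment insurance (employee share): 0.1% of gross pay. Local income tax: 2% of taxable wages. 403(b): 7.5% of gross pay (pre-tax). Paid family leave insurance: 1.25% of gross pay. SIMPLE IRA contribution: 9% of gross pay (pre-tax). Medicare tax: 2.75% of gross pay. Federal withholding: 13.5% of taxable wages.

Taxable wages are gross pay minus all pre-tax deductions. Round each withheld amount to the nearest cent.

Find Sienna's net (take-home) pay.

403(b): $2,666.43 × 0.075 = $199.98
SIMPLE IRA contribution: $2,666.43 × 0.09 = $239.98
Pre-tax total = $199.98 + $239.98 = $439.96
Taxable wages = $2,666.43 − $439.96 = $2,226.47
Federal withholding: $2,226.47 × 0.135 = $300.57
Local income tax: $2,226.47 × 0.02 = $44.53
Paid family leave insurance: $2,666.43 × 0.0125 = $33.33
Medicare tax: $2,666.43 × 0.0275 = $73.33
State unemployment insurance (employee share): $2,666.43 × 0.001 = $2.67
Roth 401(k) contribution: $2,666.43 × 0.03 = $79.99
Total deductions = $199.98 + $239.98 + $300.57 + $44.53 + $33.33 + $73.33 + $2.67 + $79.99 = $974.38
Net pay = $2,666.43 − $974.38 = $1,692.05

$1,692.05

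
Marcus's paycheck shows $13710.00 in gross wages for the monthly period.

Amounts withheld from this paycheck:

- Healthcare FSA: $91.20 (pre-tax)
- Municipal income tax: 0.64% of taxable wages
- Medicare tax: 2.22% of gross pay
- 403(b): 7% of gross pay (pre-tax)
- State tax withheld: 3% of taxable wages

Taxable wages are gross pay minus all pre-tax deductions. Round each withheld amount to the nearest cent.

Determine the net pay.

$11893.95

403(b): $13710.00 × 0.07 = $959.70
Healthcare FSA: $91.20
Pre-tax total = $959.70 + $91.20 = $1050.90
Taxable wages = $13710.00 − $1050.90 = $12659.10
Municipal income tax: $12659.10 × 0.0064 = $81.02
State tax withheld: $12659.10 × 0.03 = $379.77
Medicare tax: $13710.00 × 0.0222 = $304.36
Total deductions = $959.70 + $91.20 + $81.02 + $379.77 + $304.36 = $1816.05
Net pay = $13710.00 − $1816.05 = $11893.95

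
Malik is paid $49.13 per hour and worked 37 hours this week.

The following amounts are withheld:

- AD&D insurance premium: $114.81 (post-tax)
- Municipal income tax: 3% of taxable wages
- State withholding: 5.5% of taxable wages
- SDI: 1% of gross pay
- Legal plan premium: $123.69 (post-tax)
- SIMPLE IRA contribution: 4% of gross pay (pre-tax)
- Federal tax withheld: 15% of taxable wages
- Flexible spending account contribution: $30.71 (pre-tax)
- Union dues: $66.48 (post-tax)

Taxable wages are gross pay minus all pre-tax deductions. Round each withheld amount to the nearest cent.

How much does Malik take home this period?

Gross pay: 37 × $49.13 = $1817.81
SIMPLE IRA contribution: $1817.81 × 0.04 = $72.71
Flexible spending account contribution: $30.71
Pre-tax total = $72.71 + $30.71 = $103.42
Taxable wages = $1817.81 − $103.42 = $1714.39
State withholding: $1714.39 × 0.055 = $94.29
Municipal income tax: $1714.39 × 0.03 = $51.43
Federal tax withheld: $1714.39 × 0.15 = $257.16
SDI: $1817.81 × 0.01 = $18.18
AD&D insurance premium: $114.81
Union dues: $66.48
Legal plan premium: $123.69
Total deductions = $72.71 + $30.71 + $94.29 + $51.43 + $257.16 + $18.18 + $114.81 + $66.48 + $123.69 = $829.46
Net pay = $1817.81 − $829.46 = $988.35

$988.35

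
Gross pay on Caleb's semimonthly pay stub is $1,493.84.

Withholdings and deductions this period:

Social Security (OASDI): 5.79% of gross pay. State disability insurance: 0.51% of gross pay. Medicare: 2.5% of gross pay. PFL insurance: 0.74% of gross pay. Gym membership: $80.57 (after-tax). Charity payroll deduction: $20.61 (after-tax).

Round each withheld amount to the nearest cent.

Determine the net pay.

$1,250.15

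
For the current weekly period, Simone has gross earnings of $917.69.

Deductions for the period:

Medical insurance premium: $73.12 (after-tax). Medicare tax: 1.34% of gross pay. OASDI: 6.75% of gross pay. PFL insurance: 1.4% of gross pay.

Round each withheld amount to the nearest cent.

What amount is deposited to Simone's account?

$757.48

OASDI: $917.69 × 0.0675 = $61.94
Medicare tax: $917.69 × 0.0134 = $12.30
PFL insurance: $917.69 × 0.014 = $12.85
Medical insurance premium: $73.12
Total deductions = $61.94 + $12.30 + $12.85 + $73.12 = $160.21
Net pay = $917.69 − $160.21 = $757.48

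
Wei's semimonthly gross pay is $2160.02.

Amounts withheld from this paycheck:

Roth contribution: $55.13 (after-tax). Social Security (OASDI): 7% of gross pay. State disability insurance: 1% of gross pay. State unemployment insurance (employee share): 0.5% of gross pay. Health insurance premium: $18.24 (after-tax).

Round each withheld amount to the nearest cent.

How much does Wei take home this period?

$1903.05

State unemployment insurance (employee share): $2160.02 × 0.005 = $10.80
State disability insurance: $2160.02 × 0.01 = $21.60
Social Security (OASDI): $2160.02 × 0.07 = $151.20
Roth contribution: $55.13
Health insurance premium: $18.24
Total deductions = $10.80 + $21.60 + $151.20 + $55.13 + $18.24 = $256.97
Net pay = $2160.02 − $256.97 = $1903.05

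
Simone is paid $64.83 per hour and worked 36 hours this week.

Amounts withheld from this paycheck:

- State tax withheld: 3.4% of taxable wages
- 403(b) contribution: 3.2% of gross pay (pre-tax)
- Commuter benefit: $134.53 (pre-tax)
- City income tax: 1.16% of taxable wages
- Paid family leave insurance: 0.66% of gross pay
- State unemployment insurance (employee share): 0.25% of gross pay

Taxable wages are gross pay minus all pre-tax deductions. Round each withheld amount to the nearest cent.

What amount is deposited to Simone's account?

Gross pay: 36 × $64.83 = $2,333.88
403(b) contribution: $2,333.88 × 0.032 = $74.68
Commuter benefit: $134.53
Pre-tax total = $74.68 + $134.53 = $209.21
Taxable wages = $2,333.88 − $209.21 = $2,124.67
City income tax: $2,124.67 × 0.0116 = $24.65
State tax withheld: $2,124.67 × 0.034 = $72.24
State unemployment insurance (employee share): $2,333.88 × 0.0025 = $5.83
Paid family leave insurance: $2,333.88 × 0.0066 = $15.40
Total deductions = $74.68 + $134.53 + $24.65 + $72.24 + $5.83 + $15.40 = $327.33
Net pay = $2,333.88 − $327.33 = $2,006.55

$2,006.55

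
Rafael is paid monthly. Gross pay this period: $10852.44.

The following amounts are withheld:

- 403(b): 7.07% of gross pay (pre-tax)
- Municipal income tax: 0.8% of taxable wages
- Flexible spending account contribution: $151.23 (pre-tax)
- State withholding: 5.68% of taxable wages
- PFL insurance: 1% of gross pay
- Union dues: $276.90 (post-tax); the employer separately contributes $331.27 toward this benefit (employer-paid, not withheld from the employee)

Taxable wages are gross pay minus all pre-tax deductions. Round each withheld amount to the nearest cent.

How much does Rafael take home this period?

$8904.80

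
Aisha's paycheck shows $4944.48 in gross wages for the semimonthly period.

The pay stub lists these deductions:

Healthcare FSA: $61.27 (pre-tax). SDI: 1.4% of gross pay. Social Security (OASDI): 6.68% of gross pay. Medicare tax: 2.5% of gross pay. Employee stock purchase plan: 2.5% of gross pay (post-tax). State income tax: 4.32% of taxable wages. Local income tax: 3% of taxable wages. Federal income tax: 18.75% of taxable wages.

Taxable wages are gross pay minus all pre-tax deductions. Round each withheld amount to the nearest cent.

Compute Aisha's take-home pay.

$2963.43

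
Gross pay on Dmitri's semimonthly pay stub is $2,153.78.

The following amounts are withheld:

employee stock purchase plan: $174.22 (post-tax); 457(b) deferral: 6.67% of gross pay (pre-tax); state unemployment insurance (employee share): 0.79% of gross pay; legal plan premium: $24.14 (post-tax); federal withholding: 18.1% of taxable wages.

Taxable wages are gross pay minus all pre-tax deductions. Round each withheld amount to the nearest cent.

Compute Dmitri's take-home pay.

$1,430.92

457(b) deferral: $2,153.78 × 0.0667 = $143.66
Taxable wages = $2,153.78 − $143.66 = $2,010.12
Federal withholding: $2,010.12 × 0.181 = $363.83
State unemployment insurance (employee share): $2,153.78 × 0.0079 = $17.01
Legal plan premium: $24.14
Employee stock purchase plan: $174.22
Total deductions = $143.66 + $363.83 + $17.01 + $24.14 + $174.22 = $722.86
Net pay = $2,153.78 − $722.86 = $1,430.92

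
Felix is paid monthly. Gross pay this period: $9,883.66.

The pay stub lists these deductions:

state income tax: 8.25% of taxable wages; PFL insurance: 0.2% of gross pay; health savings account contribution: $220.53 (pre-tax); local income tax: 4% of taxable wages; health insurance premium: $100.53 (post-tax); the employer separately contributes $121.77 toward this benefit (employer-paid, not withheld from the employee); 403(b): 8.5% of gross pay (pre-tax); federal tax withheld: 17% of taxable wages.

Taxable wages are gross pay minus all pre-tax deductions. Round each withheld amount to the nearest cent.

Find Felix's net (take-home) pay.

$6,121.99

403(b): $9,883.66 × 0.085 = $840.11
Health savings account contribution: $220.53
Pre-tax total = $840.11 + $220.53 = $1,060.64
Taxable wages = $9,883.66 − $1,060.64 = $8,823.02
Federal tax withheld: $8,823.02 × 0.17 = $1,499.91
State income tax: $8,823.02 × 0.0825 = $727.90
Local income tax: $8,823.02 × 0.04 = $352.92
PFL insurance: $9,883.66 × 0.002 = $19.77
Health insurance premium: $100.53
(Employer's $121.77 toward health insurance premium is not withheld from the employee.)
Total deductions = $840.11 + $220.53 + $1,499.91 + $727.90 + $352.92 + $19.77 + $100.53 = $3,761.67
Net pay = $9,883.66 − $3,761.67 = $6,121.99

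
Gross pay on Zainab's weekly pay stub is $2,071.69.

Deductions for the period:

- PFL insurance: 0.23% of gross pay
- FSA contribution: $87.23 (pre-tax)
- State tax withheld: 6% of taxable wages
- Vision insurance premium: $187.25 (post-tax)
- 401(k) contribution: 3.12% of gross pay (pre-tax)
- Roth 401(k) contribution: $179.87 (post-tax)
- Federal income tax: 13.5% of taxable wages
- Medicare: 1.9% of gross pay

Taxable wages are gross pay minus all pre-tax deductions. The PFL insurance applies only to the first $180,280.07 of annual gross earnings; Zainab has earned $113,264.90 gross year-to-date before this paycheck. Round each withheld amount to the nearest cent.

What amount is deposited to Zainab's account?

FSA contribution: $87.23
401(k) contribution: $2,071.69 × 0.0312 = $64.64
Pre-tax total = $87.23 + $64.64 = $151.87
Taxable wages = $2,071.69 − $151.87 = $1,919.82
Federal income tax: $1,919.82 × 0.135 = $259.18
State tax withheld: $1,919.82 × 0.06 = $115.19
PFL insurance: cap not yet reached, full $2,071.69 is subject → $2,071.69 × 0.0023 = $4.76
Medicare: $2,071.69 × 0.019 = $39.36
Vision insurance premium: $187.25
Roth 401(k) contribution: $179.87
Total deductions = $87.23 + $64.64 + $259.18 + $115.19 + $4.76 + $39.36 + $187.25 + $179.87 = $937.48
Net pay = $2,071.69 − $937.48 = $1,134.21

$1,134.21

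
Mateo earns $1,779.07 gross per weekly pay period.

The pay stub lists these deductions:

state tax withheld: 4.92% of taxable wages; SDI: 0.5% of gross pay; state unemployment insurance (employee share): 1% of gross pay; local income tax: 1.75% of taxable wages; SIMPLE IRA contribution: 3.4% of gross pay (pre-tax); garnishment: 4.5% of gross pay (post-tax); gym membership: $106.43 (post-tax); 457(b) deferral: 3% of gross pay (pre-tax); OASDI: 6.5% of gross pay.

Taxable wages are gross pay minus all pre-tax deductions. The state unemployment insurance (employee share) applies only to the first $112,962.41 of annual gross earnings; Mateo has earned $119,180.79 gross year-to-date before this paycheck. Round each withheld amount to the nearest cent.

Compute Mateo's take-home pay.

$1,243.11

457(b) deferral: $1,779.07 × 0.03 = $53.37
SIMPLE IRA contribution: $1,779.07 × 0.034 = $60.49
Pre-tax total = $53.37 + $60.49 = $113.86
Taxable wages = $1,779.07 − $113.86 = $1,665.21
Local income tax: $1,665.21 × 0.0175 = $29.14
State tax withheld: $1,665.21 × 0.0492 = $81.93
State unemployment insurance (employee share): annual cap $112,962.41 already reached (YTD $119,180.79), so $0.00
OASDI: $1,779.07 × 0.065 = $115.64
SDI: $1,779.07 × 0.005 = $8.90
Garnishment: $1,779.07 × 0.045 = $80.06
Gym membership: $106.43
Total deductions = $53.37 + $60.49 + $29.14 + $81.93 + $0.00 + $115.64 + $8.90 + $80.06 + $106.43 = $535.96
Net pay = $1,779.07 − $535.96 = $1,243.11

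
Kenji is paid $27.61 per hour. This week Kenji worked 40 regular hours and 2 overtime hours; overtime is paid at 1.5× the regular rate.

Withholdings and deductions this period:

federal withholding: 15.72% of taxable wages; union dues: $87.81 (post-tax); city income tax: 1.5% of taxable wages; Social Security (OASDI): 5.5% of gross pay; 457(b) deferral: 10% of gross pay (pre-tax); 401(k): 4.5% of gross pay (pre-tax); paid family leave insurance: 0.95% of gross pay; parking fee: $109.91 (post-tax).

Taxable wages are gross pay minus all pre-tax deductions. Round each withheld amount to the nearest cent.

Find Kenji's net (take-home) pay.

$565.98

Regular pay: 40 × $27.61 = $1,104.40
Overtime pay: 2 × $27.61 × 1.5 = $82.83
Gross pay = $1,104.40 + $82.83 = $1,187.23
401(k): $1,187.23 × 0.045 = $53.43
457(b) deferral: $1,187.23 × 0.1 = $118.72
Pre-tax total = $53.43 + $118.72 = $172.15
Taxable wages = $1,187.23 − $172.15 = $1,015.08
City income tax: $1,015.08 × 0.015 = $15.23
Federal withholding: $1,015.08 × 0.1572 = $159.57
Paid family leave insurance: $1,187.23 × 0.0095 = $11.28
Social Security (OASDI): $1,187.23 × 0.055 = $65.30
Parking fee: $109.91
Union dues: $87.81
Total deductions = $53.43 + $118.72 + $15.23 + $159.57 + $11.28 + $65.30 + $109.91 + $87.81 = $621.25
Net pay = $1,187.23 − $621.25 = $565.98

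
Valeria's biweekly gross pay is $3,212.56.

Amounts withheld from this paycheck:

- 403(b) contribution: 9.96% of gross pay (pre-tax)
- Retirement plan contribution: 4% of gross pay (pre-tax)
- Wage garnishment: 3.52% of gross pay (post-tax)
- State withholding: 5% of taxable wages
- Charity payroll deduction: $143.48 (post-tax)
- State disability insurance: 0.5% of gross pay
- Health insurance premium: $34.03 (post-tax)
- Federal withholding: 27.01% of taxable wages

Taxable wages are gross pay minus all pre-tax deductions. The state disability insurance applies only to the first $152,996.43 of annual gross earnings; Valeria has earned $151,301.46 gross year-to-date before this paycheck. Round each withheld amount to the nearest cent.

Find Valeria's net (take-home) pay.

$1,580.25

403(b) contribution: $3,212.56 × 0.0996 = $319.97
Retirement plan contribution: $3,212.56 × 0.04 = $128.50
Pre-tax total = $319.97 + $128.50 = $448.47
Taxable wages = $3,212.56 − $448.47 = $2,764.09
Federal withholding: $2,764.09 × 0.2701 = $746.58
State withholding: $2,764.09 × 0.05 = $138.20
State disability insurance: only $152,996.43 − $151,301.46 = $1,694.97 of this check is subject → $1,694.97 × 0.005 = $8.47
Wage garnishment: $3,212.56 × 0.0352 = $113.08
Health insurance premium: $34.03
Charity payroll deduction: $143.48
Total deductions = $319.97 + $128.50 + $746.58 + $138.20 + $8.47 + $113.08 + $34.03 + $143.48 = $1,632.31
Net pay = $3,212.56 − $1,632.31 = $1,580.25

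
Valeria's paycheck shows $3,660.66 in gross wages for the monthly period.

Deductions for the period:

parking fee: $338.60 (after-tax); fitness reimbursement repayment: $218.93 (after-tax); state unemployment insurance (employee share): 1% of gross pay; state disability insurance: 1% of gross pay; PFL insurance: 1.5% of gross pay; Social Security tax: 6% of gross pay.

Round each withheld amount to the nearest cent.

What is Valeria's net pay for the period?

PFL insurance: $3,660.66 × 0.015 = $54.91
State disability insurance: $3,660.66 × 0.01 = $36.61
State unemployment insurance (employee share): $3,660.66 × 0.01 = $36.61
Social Security tax: $3,660.66 × 0.06 = $219.64
Fitness reimbursement repayment: $218.93
Parking fee: $338.60
Total deductions = $54.91 + $36.61 + $36.61 + $219.64 + $218.93 + $338.60 = $905.30
Net pay = $3,660.66 − $905.30 = $2,755.36

$2,755.36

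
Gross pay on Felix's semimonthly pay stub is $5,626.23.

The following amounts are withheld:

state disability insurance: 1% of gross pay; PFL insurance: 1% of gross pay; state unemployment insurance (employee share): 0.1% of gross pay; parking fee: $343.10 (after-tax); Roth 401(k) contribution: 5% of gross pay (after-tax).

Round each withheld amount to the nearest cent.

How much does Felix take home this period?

$4,883.67

State unemployment insurance (employee share): $5,626.23 × 0.001 = $5.63
State disability insurance: $5,626.23 × 0.01 = $56.26
PFL insurance: $5,626.23 × 0.01 = $56.26
Parking fee: $343.10
Roth 401(k) contribution: $5,626.23 × 0.05 = $281.31
Total deductions = $5.63 + $56.26 + $56.26 + $343.10 + $281.31 = $742.56
Net pay = $5,626.23 − $742.56 = $4,883.67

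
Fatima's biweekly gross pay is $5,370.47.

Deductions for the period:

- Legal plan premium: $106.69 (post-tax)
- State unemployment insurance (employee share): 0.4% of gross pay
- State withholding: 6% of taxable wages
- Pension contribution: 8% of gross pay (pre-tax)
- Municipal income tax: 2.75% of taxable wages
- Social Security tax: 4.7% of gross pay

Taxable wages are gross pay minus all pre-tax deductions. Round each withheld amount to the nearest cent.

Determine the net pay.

$4,127.93

Pension contribution: $5,370.47 × 0.08 = $429.64
Taxable wages = $5,370.47 − $429.64 = $4,940.83
Municipal income tax: $4,940.83 × 0.0275 = $135.87
State withholding: $4,940.83 × 0.06 = $296.45
State unemployment insurance (employee share): $5,370.47 × 0.004 = $21.48
Social Security tax: $5,370.47 × 0.047 = $252.41
Legal plan premium: $106.69
Total deductions = $429.64 + $135.87 + $296.45 + $21.48 + $252.41 + $106.69 = $1,242.54
Net pay = $5,370.47 − $1,242.54 = $4,127.93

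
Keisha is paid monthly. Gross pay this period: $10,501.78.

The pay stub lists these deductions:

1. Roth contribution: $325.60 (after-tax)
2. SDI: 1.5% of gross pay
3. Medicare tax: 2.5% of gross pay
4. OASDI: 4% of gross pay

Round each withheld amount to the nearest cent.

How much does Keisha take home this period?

$9,336.04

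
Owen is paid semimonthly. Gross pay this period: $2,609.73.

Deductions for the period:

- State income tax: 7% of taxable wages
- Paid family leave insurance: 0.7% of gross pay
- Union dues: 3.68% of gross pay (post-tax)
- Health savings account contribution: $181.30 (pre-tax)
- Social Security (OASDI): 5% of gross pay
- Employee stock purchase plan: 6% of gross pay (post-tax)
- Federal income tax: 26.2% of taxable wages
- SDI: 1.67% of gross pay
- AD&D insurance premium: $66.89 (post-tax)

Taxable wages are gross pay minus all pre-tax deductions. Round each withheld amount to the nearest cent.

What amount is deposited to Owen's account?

Health savings account contribution: $181.30
Taxable wages = $2,609.73 − $181.30 = $2,428.43
Federal income tax: $2,428.43 × 0.262 = $636.25
State income tax: $2,428.43 × 0.07 = $169.99
Social Security (OASDI): $2,609.73 × 0.05 = $130.49
SDI: $2,609.73 × 0.0167 = $43.58
Paid family leave insurance: $2,609.73 × 0.007 = $18.27
AD&D insurance premium: $66.89
Union dues: $2,609.73 × 0.0368 = $96.04
Employee stock purchase plan: $2,609.73 × 0.06 = $156.58
Total deductions = $181.30 + $636.25 + $169.99 + $130.49 + $43.58 + $18.27 + $66.89 + $96.04 + $156.58 = $1,499.39
Net pay = $2,609.73 − $1,499.39 = $1,110.34

$1,110.34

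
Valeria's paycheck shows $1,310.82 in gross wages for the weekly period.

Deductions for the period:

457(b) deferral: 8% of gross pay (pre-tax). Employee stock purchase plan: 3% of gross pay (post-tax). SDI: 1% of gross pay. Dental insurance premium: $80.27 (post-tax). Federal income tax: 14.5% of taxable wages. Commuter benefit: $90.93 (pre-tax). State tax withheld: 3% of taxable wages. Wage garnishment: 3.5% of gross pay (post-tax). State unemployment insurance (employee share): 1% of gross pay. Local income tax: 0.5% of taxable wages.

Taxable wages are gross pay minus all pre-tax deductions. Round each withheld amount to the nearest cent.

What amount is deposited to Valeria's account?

Commuter benefit: $90.93
457(b) deferral: $1,310.82 × 0.08 = $104.87
Pre-tax total = $90.93 + $104.87 = $195.80
Taxable wages = $1,310.82 − $195.80 = $1,115.02
Federal income tax: $1,115.02 × 0.145 = $161.68
Local income tax: $1,115.02 × 0.005 = $5.58
State tax withheld: $1,115.02 × 0.03 = $33.45
SDI: $1,310.82 × 0.01 = $13.11
State unemployment insurance (employee share): $1,310.82 × 0.01 = $13.11
Employee stock purchase plan: $1,310.82 × 0.03 = $39.32
Dental insurance premium: $80.27
Wage garnishment: $1,310.82 × 0.035 = $45.88
Total deductions = $90.93 + $104.87 + $161.68 + $5.58 + $33.45 + $13.11 + $13.11 + $39.32 + $80.27 + $45.88 = $588.20
Net pay = $1,310.82 − $588.20 = $722.62

$722.62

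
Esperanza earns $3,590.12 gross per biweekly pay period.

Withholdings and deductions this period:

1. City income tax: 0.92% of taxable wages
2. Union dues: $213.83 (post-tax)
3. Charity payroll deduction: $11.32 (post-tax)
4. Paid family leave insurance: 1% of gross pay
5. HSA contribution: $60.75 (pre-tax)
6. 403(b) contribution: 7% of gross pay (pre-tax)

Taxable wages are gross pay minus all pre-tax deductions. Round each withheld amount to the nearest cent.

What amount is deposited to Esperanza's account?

$2,986.85

HSA contribution: $60.75
403(b) contribution: $3,590.12 × 0.07 = $251.31
Pre-tax total = $60.75 + $251.31 = $312.06
Taxable wages = $3,590.12 − $312.06 = $3,278.06
City income tax: $3,278.06 × 0.0092 = $30.16
Paid family leave insurance: $3,590.12 × 0.01 = $35.90
Union dues: $213.83
Charity payroll deduction: $11.32
Total deductions = $60.75 + $251.31 + $30.16 + $35.90 + $213.83 + $11.32 = $603.27
Net pay = $3,590.12 − $603.27 = $2,986.85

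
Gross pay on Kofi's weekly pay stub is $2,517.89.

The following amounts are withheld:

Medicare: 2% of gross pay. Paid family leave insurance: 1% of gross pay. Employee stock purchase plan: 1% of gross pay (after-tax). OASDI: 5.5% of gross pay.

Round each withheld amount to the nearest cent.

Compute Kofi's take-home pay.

$2,278.69

Paid family leave insurance: $2,517.89 × 0.01 = $25.18
OASDI: $2,517.89 × 0.055 = $138.48
Medicare: $2,517.89 × 0.02 = $50.36
Employee stock purchase plan: $2,517.89 × 0.01 = $25.18
Total deductions = $25.18 + $138.48 + $50.36 + $25.18 = $239.20
Net pay = $2,517.89 − $239.20 = $2,278.69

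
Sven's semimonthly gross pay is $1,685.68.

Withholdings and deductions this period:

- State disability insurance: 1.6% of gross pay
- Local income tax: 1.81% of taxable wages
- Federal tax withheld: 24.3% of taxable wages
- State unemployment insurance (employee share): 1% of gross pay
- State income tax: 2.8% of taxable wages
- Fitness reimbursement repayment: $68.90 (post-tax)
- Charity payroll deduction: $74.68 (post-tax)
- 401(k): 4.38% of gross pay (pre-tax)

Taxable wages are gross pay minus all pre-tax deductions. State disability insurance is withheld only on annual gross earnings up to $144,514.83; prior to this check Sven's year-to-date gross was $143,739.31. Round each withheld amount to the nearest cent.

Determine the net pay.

$973.02

401(k): $1,685.68 × 0.0438 = $73.83
Taxable wages = $1,685.68 − $73.83 = $1,611.85
State income tax: $1,611.85 × 0.028 = $45.13
Local income tax: $1,611.85 × 0.0181 = $29.17
Federal tax withheld: $1,611.85 × 0.243 = $391.68
State disability insurance: only $144,514.83 − $143,739.31 = $775.52 of this check is subject → $775.52 × 0.016 = $12.41
State unemployment insurance (employee share): $1,685.68 × 0.01 = $16.86
Charity payroll deduction: $74.68
Fitness reimbursement repayment: $68.90
Total deductions = $73.83 + $45.13 + $29.17 + $391.68 + $12.41 + $16.86 + $74.68 + $68.90 = $712.66
Net pay = $1,685.68 − $712.66 = $973.02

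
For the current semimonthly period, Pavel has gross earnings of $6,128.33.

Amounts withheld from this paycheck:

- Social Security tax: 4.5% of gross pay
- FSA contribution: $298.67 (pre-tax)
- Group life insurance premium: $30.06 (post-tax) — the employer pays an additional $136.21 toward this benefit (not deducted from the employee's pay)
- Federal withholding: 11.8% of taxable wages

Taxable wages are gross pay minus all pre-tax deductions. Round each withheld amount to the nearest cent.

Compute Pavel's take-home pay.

FSA contribution: $298.67
Taxable wages = $6,128.33 − $298.67 = $5,829.66
Federal withholding: $5,829.66 × 0.118 = $687.90
Social Security tax: $6,128.33 × 0.045 = $275.77
Group life insurance premium: $30.06
(Employer's $136.21 toward group life insurance premium is not withheld from the employee.)
Total deductions = $298.67 + $687.90 + $275.77 + $30.06 = $1,292.40
Net pay = $6,128.33 − $1,292.40 = $4,835.93

$4,835.93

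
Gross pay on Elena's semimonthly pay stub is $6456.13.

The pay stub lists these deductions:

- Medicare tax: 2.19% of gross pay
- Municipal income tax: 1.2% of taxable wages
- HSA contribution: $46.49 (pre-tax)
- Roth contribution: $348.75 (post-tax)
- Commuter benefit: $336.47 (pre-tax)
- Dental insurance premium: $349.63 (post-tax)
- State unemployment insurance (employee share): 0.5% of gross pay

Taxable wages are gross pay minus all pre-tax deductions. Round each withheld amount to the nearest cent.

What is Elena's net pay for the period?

HSA contribution: $46.49
Commuter benefit: $336.47
Pre-tax total = $46.49 + $336.47 = $382.96
Taxable wages = $6456.13 − $382.96 = $6073.17
Municipal income tax: $6073.17 × 0.012 = $72.88
State unemployment insurance (employee share): $6456.13 × 0.005 = $32.28
Medicare tax: $6456.13 × 0.0219 = $141.39
Roth contribution: $348.75
Dental insurance premium: $349.63
Total deductions = $46.49 + $336.47 + $72.88 + $32.28 + $141.39 + $348.75 + $349.63 = $1327.89
Net pay = $6456.13 − $1327.89 = $5128.24

$5128.24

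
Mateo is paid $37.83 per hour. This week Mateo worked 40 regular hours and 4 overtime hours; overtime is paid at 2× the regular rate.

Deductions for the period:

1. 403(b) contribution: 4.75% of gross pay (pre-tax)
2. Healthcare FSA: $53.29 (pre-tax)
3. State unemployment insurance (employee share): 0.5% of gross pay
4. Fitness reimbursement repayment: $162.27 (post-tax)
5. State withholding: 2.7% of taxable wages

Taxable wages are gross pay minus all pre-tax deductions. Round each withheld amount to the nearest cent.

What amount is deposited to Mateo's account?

$1,459.69

Regular pay: 40 × $37.83 = $1,513.20
Overtime pay: 4 × $37.83 × 2 = $302.64
Gross pay = $1,513.20 + $302.64 = $1,815.84
Healthcare FSA: $53.29
403(b) contribution: $1,815.84 × 0.0475 = $86.25
Pre-tax total = $53.29 + $86.25 = $139.54
Taxable wages = $1,815.84 − $139.54 = $1,676.30
State withholding: $1,676.30 × 0.027 = $45.26
State unemployment insurance (employee share): $1,815.84 × 0.005 = $9.08
Fitness reimbursement repayment: $162.27
Total deductions = $53.29 + $86.25 + $45.26 + $9.08 + $162.27 = $356.15
Net pay = $1,815.84 − $356.15 = $1,459.69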